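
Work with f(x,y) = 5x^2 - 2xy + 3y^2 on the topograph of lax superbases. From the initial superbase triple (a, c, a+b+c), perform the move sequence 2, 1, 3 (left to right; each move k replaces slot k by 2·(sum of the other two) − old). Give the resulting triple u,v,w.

start (5,3,6) = (f(1,0),f(0,1),f(1,1))
replace slot 2: 2·(5+6) − 3 = 19 → (5,19,6)
replace slot 1: 2·(19+6) − 5 = 45 → (45,19,6)
replace slot 3: 2·(45+19) − 6 = 122 → (45,19,122)

45,19,122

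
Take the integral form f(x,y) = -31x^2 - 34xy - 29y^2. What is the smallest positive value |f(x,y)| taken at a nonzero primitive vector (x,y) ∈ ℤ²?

translate: b→-28 (≡34 mod 62), so (31,34,29)→(31,-28,26)
flip: (31,-28,26)→(26,28,31)
translate: b→-24 (≡28 mod 52), so (26,28,31)→(26,-24,29)
reduced (well bottom): (26,-24,29) with a≤c, −a<b≤a
well minimum |f| = |-26| = 26 (negative-definite)

26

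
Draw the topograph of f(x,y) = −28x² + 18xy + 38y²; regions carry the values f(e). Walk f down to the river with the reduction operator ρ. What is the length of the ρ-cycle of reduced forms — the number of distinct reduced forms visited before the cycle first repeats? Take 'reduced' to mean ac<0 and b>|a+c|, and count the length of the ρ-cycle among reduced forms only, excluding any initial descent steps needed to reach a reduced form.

D = 4580, ⌊√D⌋ = 67
river: ρ → (38,58,-8)
river: ρ → (-8,54,52)
river: ρ → (52,50,-10)
river: ρ → (-10,50,52)
river: ρ → (52,54,-8)
river: ρ → (-8,58,38)
river: ρ → (38,18,-28)
river: ρ → (-28,38,28)
river: ρ → (28,18,-38)
river: ρ → (-38,58,8)
river: ρ → (8,54,-52)
river: ρ → (-52,50,10)
river: ρ → (10,50,-52)
river: ρ → (-52,54,8)
river: ρ → (8,58,-38)
river: ρ → (-38,18,28)
river: ρ → (28,38,-28)
river: ρ → (-28,18,38)
ρ-cycle length = 18 (tail of 0 descent steps not counted)

18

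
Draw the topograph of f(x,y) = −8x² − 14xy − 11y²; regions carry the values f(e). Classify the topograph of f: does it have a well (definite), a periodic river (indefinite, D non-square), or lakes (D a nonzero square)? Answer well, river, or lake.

D = b²−4ac = (-14)² − 4·(-8)·(-11) = -156
D < 0 ⇒ definite ⇒ every region one sign ⇒ single well

well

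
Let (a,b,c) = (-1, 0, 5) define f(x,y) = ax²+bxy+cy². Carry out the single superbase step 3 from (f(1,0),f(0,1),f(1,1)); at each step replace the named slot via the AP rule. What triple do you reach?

start (-1,5,4) = (f(1,0),f(0,1),f(1,1))
replace slot 3: 2·((-1)+5) − 4 = 4 → (-1,5,4)

-1,5,4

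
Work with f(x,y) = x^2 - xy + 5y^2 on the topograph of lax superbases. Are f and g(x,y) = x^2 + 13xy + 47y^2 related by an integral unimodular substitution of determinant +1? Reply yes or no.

D₁ = -19, D₂ = -19
f: translate: b→1 (≡-1 mod 2), so (1,-1,5)→(1,1,5)
f: reduced (well bottom): (1,1,5) with a≤c, −a<b≤a
g: translate: b→1 (≡13 mod 2), so (1,13,47)→(1,1,5)
g: reduced (well bottom): (1,1,5) with a≤c, −a<b≤a
reduced forms (1, 1, 5) vs (1, 1, 5) ⇒ equivalent

yes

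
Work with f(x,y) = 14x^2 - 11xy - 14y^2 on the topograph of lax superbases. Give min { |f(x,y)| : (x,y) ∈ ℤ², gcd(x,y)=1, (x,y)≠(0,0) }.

descent: ρ → (-14,11,14)  [lands on river]
river: ρ → (14,17,-11)
river: ρ → (-11,27,4)
river: ρ → (4,29,-4)
river: ρ → (-4,27,11)
river: ρ → (11,17,-14)
closes: descent 1, river 6
min |a| on river = 4

4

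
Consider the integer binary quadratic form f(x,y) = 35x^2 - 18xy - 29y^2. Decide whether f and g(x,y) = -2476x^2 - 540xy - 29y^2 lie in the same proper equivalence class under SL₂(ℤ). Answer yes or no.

D₁ = 4384, D₂ = 4384
river cycle of f (length 16): (-29, 18, 35), (35, 52, -12), (-12, 44, 51), (51, 58, -5), (-5, 62, 27), (27, 46, -21), (-21, 38, 35), (35, 32, -24), (-24, 64, 3), (3, 62, -45), … (6 more)
river cycle of g (length 16): (-29, 18, 35), (35, 52, -12), (-12, 44, 51), (51, 58, -5), (-5, 62, 27), (27, 46, -21), (-21, 38, 35), (35, 32, -24), (-24, 64, 3), (3, 62, -45), … (6 more)
cycles coincide ⇒ equivalent

yes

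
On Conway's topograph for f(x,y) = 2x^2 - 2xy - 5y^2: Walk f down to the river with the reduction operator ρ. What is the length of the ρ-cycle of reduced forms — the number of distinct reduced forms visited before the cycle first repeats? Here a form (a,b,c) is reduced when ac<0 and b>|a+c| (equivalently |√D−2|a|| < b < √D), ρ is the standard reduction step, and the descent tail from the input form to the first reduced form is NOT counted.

D = 44, ⌊√D⌋ = 6
descent: ρ → (-5,2,2)
descent: ρ → (2,6,-1)  [lands on river]
river: ρ → (-1,6,2)
ρ-cycle length = 2 (tail of 2 descent steps not counted)

2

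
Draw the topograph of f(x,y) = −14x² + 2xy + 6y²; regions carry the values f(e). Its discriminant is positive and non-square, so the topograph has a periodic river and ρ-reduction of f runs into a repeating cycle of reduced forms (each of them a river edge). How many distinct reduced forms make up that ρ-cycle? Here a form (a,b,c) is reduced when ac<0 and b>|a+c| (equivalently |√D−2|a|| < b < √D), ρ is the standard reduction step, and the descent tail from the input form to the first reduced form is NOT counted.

D = 340, ⌊√D⌋ = 18
descent: ρ → (6,10,-10)  [lands on river]
river: ρ → (-10,10,6)
river: ρ → (6,14,-6)
river: ρ → (-6,10,10)
river: ρ → (10,10,-6)
river: ρ → (-6,14,6)
ρ-cycle length = 6 (tail of 1 descent step not counted)

6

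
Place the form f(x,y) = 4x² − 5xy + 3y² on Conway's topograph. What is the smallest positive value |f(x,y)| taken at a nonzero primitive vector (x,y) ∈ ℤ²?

translate: b→3 (≡-5 mod 8), so (4,-5,3)→(4,3,2)
flip: (4,3,2)→(2,-3,4)
translate: b→1 (≡-3 mod 4), so (2,-3,4)→(2,1,3)
reduced (well bottom): (2,1,3) with a≤c, −a<b≤a
well minimum = a = 2

2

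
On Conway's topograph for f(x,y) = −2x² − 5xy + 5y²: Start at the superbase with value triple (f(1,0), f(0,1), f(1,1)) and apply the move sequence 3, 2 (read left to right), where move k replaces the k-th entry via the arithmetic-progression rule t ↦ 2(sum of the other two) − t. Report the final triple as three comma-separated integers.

start (-2,5,-2) = (f(1,0),f(0,1),f(1,1))
replace slot 3: 2·((-2)+5) − (-2) = 8 → (-2,5,8)
replace slot 2: 2·((-2)+8) − 5 = 7 → (-2,7,8)

-2,7,8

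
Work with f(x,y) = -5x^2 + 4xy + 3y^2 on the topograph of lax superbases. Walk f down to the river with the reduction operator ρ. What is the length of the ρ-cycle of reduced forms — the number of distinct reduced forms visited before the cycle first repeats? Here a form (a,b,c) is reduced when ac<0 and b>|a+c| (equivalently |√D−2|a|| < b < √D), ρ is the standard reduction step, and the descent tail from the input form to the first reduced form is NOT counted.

D = 76, ⌊√D⌋ = 8
river: ρ → (3,8,-1)
river: ρ → (-1,8,3)
river: ρ → (3,4,-5)
river: ρ → (-5,6,2)
river: ρ → (2,6,-5)
river: ρ → (-5,4,3)
ρ-cycle length = 6 (tail of 0 descent steps not counted)

6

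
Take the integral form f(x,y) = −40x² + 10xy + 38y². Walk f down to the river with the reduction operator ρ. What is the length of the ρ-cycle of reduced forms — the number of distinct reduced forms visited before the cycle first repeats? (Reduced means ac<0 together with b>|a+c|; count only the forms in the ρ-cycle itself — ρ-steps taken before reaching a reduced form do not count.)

D = 6180, ⌊√D⌋ = 78
river: ρ → (38,66,-12)
river: ρ → (-12,78,2)
river: ρ → (2,78,-12)
river: ρ → (-12,66,38)
river: ρ → (38,10,-40)
river: ρ → (-40,70,8)
river: ρ → (8,74,-22)
river: ρ → (-22,58,32)
river: ρ → (32,70,-10)
river: ρ → (-10,70,32)
river: ρ → (32,58,-22)
river: ρ → (-22,74,8)
river: ρ → (8,70,-40)
river: ρ → (-40,10,38)
ρ-cycle length = 14 (tail of 0 descent steps not counted)

14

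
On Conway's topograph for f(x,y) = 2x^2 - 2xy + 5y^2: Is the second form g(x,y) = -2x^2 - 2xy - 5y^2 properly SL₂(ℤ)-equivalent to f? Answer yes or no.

D₁ = -36, D₂ = -36
f: translate: b→2 (≡-2 mod 4), so (2,-2,5)→(2,2,5)
f: reduced (well bottom): (2,2,5) with a≤c, −a<b≤a
g is negative-definite; reduce −g:
−g: reduced (well bottom): (2,2,5) with a≤c, −a<b≤a
flip sign back: reduced form of g is (-2,-2,-5)
reduced forms (2, 2, 5) vs (-2, -2, -5) ⇒ inequivalent

no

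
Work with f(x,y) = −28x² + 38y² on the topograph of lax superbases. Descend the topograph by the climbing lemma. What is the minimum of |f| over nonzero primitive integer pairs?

descent: ρ → (38,0,-28)
descent: ρ → (-28,56,10)  [lands on river]
river: ρ → (10,64,-4)
river: ρ → (-4,64,10)
river: ρ → (10,56,-28)
closes: descent 2, river 4
min |a| on river = 4

4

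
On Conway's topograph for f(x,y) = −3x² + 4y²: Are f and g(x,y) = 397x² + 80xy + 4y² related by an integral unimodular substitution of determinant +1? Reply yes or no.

D₁ = 48, D₂ = 48
river cycle of f (length 2): (-3, 6, 1), (1, 6, -3)
river cycle of g (length 2): (-3, 6, 1), (1, 6, -3)
cycles coincide ⇒ equivalent

yes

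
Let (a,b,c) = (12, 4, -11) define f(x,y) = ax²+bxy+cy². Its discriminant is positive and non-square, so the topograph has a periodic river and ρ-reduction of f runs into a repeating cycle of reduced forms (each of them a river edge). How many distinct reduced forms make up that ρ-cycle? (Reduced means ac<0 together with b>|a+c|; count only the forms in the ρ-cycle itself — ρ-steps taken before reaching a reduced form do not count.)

D = 544, ⌊√D⌋ = 23
river: ρ → (-11,18,5)
river: ρ → (5,22,-3)
river: ρ → (-3,20,12)
river: ρ → (12,4,-11)
ρ-cycle length = 4 (tail of 0 descent steps not counted)

4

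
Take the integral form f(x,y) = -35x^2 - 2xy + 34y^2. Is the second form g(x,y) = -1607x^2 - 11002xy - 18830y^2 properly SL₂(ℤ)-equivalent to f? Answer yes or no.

D₁ = 4764, D₂ = 4764
river cycle of f (length 6): (34, 2, -35), (-35, 68, 1), (1, 68, -35), (-35, 2, 34), (34, 66, -3), (-3, 66, 34)
river cycle of g (length 6): (-35, 68, 1), (1, 68, -35), (-35, 2, 34), (34, 66, -3), (-3, 66, 34), (34, 2, -35)
cycles coincide ⇒ equivalent

yes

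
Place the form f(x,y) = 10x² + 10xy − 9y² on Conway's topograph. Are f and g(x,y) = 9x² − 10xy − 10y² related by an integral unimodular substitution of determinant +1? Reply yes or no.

D₁ = 460, D₂ = 460
river cycle of f (length 10): (-9, 8, 11), (11, 14, -6), (-6, 10, 15), (15, 20, -1), (-1, 20, 15), (15, 10, -6), (-6, 14, 11), (11, 8, -9), (-9, 10, 10), (10, 10, -9)
river cycle of g (length 10): (-10, 10, 9), (9, 8, -11), (-11, 14, 6), (6, 10, -15), (-15, 20, 1), (1, 20, -15), (-15, 10, 6), (6, 14, -11), (-11, 8, 9), (9, 10, -10)
cycles differ ⇒ inequivalent

no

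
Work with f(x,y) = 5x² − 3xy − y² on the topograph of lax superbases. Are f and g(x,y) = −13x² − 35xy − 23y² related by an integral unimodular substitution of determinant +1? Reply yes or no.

D₁ = 29, D₂ = 29
river cycle of f (length 2): (-1, 5, 1), (1, 5, -1)
river cycle of g (length 2): (-1, 5, 1), (1, 5, -1)
cycles coincide ⇒ equivalent

yes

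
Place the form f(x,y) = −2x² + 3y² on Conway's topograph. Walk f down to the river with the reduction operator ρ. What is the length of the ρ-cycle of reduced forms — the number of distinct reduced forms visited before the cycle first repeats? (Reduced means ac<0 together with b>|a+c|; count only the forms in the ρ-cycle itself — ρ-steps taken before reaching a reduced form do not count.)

D = 24, ⌊√D⌋ = 4
descent: ρ → (3,0,-2)
descent: ρ → (-2,4,1)  [lands on river]
river: ρ → (1,4,-2)
ρ-cycle length = 2 (tail of 2 descent steps not counted)

2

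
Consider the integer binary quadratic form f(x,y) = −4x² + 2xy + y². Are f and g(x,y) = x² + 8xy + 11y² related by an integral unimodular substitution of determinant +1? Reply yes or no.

D₁ = 20, D₂ = 20
river cycle of f (length 2): (1, 4, -1), (-1, 4, 1)
river cycle of g (length 2): (1, 4, -1), (-1, 4, 1)
cycles coincide ⇒ equivalent

yes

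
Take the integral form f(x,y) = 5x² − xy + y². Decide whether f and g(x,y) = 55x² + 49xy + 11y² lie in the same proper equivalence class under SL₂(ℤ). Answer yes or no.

D₁ = -19, D₂ = -19
f: flip: (5,-1,1)→(1,1,5)
f: reduced (well bottom): (1,1,5) with a≤c, −a<b≤a
g: flip: (55,49,11)→(11,-49,55)
g: translate: b→-5 (≡-49 mod 22), so (11,-49,55)→(11,-5,1)
g: flip: (11,-5,1)→(1,5,11)
g: translate: b→1 (≡5 mod 2), so (1,5,11)→(1,1,5)
g: reduced (well bottom): (1,1,5) with a≤c, −a<b≤a
reduced forms (1, 1, 5) vs (1, 1, 5) ⇒ equivalent

yes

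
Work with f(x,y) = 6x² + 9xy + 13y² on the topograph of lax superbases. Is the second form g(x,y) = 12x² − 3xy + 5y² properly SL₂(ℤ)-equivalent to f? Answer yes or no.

D₁ = -231, D₂ = -231
f: translate: b→-3 (≡9 mod 12), so (6,9,13)→(6,-3,10)
f: reduced (well bottom): (6,-3,10) with a≤c, −a<b≤a
g: flip: (12,-3,5)→(5,3,12)
g: reduced (well bottom): (5,3,12) with a≤c, −a<b≤a
reduced forms (6, -3, 10) vs (5, 3, 12) ⇒ inequivalent

no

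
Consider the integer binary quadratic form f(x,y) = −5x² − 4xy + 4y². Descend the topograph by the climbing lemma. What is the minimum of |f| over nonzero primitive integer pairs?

descent: ρ → (4,4,-5)  [lands on river]
river: ρ → (-5,6,3)
river: ρ → (3,6,-5)
river: ρ → (-5,4,4)
closes: descent 1, river 4
min |a| on river = 3

3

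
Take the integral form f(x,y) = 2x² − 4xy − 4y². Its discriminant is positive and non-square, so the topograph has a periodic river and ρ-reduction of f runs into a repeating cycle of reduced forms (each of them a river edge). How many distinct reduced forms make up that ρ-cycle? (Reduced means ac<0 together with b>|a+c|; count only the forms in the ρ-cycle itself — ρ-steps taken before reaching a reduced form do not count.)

D = 48, ⌊√D⌋ = 6
descent: ρ → (-4,4,2)  [lands on river]
river: ρ → (2,4,-4)
ρ-cycle length = 2 (tail of 1 descent step not counted)

2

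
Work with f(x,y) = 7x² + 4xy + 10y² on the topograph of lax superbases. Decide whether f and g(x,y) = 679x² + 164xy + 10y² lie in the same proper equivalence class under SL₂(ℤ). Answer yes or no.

D₁ = -264, D₂ = -264
f: reduced (well bottom): (7,4,10) with a≤c, −a<b≤a
g: flip: (679,164,10)→(10,-164,679)
g: translate: b→-4 (≡-164 mod 20), so (10,-164,679)→(10,-4,7)
g: flip: (10,-4,7)→(7,4,10)
g: reduced (well bottom): (7,4,10) with a≤c, −a<b≤a
reduced forms (7, 4, 10) vs (7, 4, 10) ⇒ equivalent

yes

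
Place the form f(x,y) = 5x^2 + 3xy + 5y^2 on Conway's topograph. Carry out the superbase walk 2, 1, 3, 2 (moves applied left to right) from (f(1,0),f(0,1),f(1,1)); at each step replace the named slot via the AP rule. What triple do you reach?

start (5,5,13) = (f(1,0),f(0,1),f(1,1))
replace slot 2: 2·(5+13) − 5 = 31 → (5,31,13)
replace slot 1: 2·(31+13) − 5 = 83 → (83,31,13)
replace slot 3: 2·(83+31) − 13 = 215 → (83,31,215)
replace slot 2: 2·(83+215) − 31 = 565 → (83,565,215)

83,565,215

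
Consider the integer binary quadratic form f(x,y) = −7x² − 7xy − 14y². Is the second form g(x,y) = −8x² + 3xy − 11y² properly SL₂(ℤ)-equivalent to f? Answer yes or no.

D₁ = -343, D₂ = -343
f is negative-definite; reduce −f:
−f: reduced (well bottom): (7,7,14) with a≤c, −a<b≤a
flip sign back: reduced form of f is (-7,-7,-14)
g is negative-definite; reduce −g:
−g: reduced (well bottom): (8,-3,11) with a≤c, −a<b≤a
flip sign back: reduced form of g is (-8,3,-11)
reduced forms (-7, -7, -14) vs (-8, 3, -11) ⇒ inequivalent

no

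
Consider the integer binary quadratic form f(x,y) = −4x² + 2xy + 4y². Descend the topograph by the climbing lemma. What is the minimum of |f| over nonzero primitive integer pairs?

river: ρ → (4,6,-2)
river: ρ → (-2,6,4)
river: ρ → (4,2,-4)
river: ρ → (-4,6,2)
river: ρ → (2,6,-4)
river: ρ → (-4,2,4)
closes: descent 0, river 6
min |a| on river = 2

2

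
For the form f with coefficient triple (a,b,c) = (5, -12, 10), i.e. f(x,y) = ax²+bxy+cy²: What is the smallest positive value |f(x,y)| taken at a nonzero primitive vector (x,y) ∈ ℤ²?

translate: b→-2 (≡-12 mod 10), so (5,-12,10)→(5,-2,3)
flip: (5,-2,3)→(3,2,5)
reduced (well bottom): (3,2,5) with a≤c, −a<b≤a
well minimum = a = 3

3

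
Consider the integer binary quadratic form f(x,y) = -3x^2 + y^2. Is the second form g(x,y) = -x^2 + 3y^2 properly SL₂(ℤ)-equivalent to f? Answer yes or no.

D₁ = 12, D₂ = 12
river cycle of f (length 2): (1, 2, -2), (-2, 2, 1)
river cycle of g (length 2): (-1, 2, 2), (2, 2, -1)
cycles differ ⇒ inequivalent

no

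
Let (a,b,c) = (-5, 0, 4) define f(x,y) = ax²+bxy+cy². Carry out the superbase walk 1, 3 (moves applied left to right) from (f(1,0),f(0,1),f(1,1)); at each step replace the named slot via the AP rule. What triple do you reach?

start (-5,4,-1) = (f(1,0),f(0,1),f(1,1))
replace slot 1: 2·(4+(-1)) − (-5) = 11 → (11,4,-1)
replace slot 3: 2·(11+4) − (-1) = 31 → (11,4,31)

11,4,31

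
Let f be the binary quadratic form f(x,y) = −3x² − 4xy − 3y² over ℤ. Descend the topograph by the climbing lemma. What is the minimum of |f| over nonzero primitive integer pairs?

translate: b→-2 (≡4 mod 6), so (3,4,3)→(3,-2,2)
flip: (3,-2,2)→(2,2,3)
reduced (well bottom): (2,2,3) with a≤c, −a<b≤a
well minimum |f| = |-2| = 2 (negative-definite)

2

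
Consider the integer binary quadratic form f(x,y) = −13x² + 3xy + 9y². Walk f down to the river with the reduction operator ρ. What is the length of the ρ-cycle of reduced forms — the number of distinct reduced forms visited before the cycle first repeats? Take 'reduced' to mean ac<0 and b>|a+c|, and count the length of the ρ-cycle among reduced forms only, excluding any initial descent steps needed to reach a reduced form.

D = 477, ⌊√D⌋ = 21
descent: ρ → (9,15,-7)  [lands on river]
river: ρ → (-7,13,11)
river: ρ → (11,9,-9)
river: ρ → (-9,9,11)
river: ρ → (11,13,-7)
river: ρ → (-7,15,9)
river: ρ → (9,21,-1)
river: ρ → (-1,21,9)
ρ-cycle length = 8 (tail of 1 descent step not counted)

8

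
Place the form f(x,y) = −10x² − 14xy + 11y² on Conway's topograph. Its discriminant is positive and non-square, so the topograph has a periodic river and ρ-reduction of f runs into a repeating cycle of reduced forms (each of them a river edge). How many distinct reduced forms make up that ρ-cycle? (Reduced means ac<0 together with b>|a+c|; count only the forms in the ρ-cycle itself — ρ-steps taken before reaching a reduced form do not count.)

D = 636, ⌊√D⌋ = 25
descent: ρ → (11,14,-10)  [lands on river]
river: ρ → (-10,6,15)
river: ρ → (15,24,-1)
river: ρ → (-1,24,15)
river: ρ → (15,6,-10)
river: ρ → (-10,14,11)
river: ρ → (11,8,-13)
river: ρ → (-13,18,6)
river: ρ → (6,18,-13)
river: ρ → (-13,8,11)
ρ-cycle length = 10 (tail of 1 descent step not counted)

10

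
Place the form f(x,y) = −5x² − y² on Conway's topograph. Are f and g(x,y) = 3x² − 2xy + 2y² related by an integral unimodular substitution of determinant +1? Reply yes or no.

D₁ = -20, D₂ = -20
f is negative-definite; reduce −f:
−f: flip: (5,0,1)→(1,0,5)
−f: reduced (well bottom): (1,0,5) with a≤c, −a<b≤a
flip sign back: reduced form of f is (-1,0,-5)
g: flip: (3,-2,2)→(2,2,3)
g: reduced (well bottom): (2,2,3) with a≤c, −a<b≤a
reduced forms (-1, 0, -5) vs (2, 2, 3) ⇒ inequivalent

no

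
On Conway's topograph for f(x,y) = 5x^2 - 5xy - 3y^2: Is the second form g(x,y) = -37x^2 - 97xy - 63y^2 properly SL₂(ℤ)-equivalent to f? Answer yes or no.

D₁ = 85, D₂ = 85
river cycle of f (length 6): (-3, 5, 5), (5, 5, -3), (-3, 7, 3), (3, 5, -5), (-5, 5, 3), (3, 7, -3)
river cycle of g (length 6): (-3, 5, 5), (5, 5, -3), (-3, 7, 3), (3, 5, -5), (-5, 5, 3), (3, 7, -3)
cycles coincide ⇒ equivalent

yes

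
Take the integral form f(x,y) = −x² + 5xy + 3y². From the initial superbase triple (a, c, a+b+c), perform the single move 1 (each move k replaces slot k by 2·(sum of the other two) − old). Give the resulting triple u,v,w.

start (-1,3,7) = (f(1,0),f(0,1),f(1,1))
replace slot 1: 2·(3+7) − (-1) = 21 → (21,3,7)

21,3,7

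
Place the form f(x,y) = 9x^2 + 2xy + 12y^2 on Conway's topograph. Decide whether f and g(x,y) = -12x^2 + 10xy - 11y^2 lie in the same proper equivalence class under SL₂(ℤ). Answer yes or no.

D₁ = -428, D₂ = -428
f: reduced (well bottom): (9,2,12) with a≤c, −a<b≤a
g is negative-definite; reduce −g:
−g: flip: (12,-10,11)→(11,10,12)
−g: reduced (well bottom): (11,10,12) with a≤c, −a<b≤a
flip sign back: reduced form of g is (-11,-10,-12)
reduced forms (9, 2, 12) vs (-11, -10, -12) ⇒ inequivalent

no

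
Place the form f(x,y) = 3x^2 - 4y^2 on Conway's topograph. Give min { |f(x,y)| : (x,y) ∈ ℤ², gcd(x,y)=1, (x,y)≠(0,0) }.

descent: ρ → (-4,0,3)
descent: ρ → (3,6,-1)  [lands on river]
river: ρ → (-1,6,3)
closes: descent 2, river 2
min |a| on river = 1

1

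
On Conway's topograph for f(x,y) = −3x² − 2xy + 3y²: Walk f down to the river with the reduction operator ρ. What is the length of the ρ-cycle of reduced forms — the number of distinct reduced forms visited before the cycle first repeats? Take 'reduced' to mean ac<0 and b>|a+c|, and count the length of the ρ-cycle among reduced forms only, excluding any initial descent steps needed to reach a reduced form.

D = 40, ⌊√D⌋ = 6
descent: ρ → (3,2,-3)  [lands on river]
river: ρ → (-3,4,2)
river: ρ → (2,4,-3)
river: ρ → (-3,2,3)
river: ρ → (3,4,-2)
river: ρ → (-2,4,3)
ρ-cycle length = 6 (tail of 1 descent step not counted)

6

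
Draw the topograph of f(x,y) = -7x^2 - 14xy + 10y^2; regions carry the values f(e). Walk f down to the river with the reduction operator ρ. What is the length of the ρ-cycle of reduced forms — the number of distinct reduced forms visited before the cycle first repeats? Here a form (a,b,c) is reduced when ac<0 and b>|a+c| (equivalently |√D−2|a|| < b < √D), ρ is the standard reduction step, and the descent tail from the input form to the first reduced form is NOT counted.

D = 476, ⌊√D⌋ = 21
descent: ρ → (10,14,-7)  [lands on river]
river: ρ → (-7,14,10)
river: ρ → (10,6,-11)
river: ρ → (-11,16,5)
river: ρ → (5,14,-14)
river: ρ → (-14,14,5)
river: ρ → (5,16,-11)
river: ρ → (-11,6,10)
ρ-cycle length = 8 (tail of 1 descent step not counted)

8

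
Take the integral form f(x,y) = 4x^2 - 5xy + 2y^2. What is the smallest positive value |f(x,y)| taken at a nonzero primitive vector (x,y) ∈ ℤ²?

translate: b→3 (≡-5 mod 8), so (4,-5,2)→(4,3,1)
flip: (4,3,1)→(1,-3,4)
translate: b→1 (≡-3 mod 2), so (1,-3,4)→(1,1,2)
reduced (well bottom): (1,1,2) with a≤c, −a<b≤a
well minimum = a = 1

1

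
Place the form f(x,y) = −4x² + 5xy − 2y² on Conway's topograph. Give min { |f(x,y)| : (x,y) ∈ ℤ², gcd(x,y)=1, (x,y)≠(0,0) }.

translate: b→3 (≡-5 mod 8), so (4,-5,2)→(4,3,1)
flip: (4,3,1)→(1,-3,4)
translate: b→1 (≡-3 mod 2), so (1,-3,4)→(1,1,2)
reduced (well bottom): (1,1,2) with a≤c, −a<b≤a
well minimum |f| = |-1| = 1 (negative-definite)

1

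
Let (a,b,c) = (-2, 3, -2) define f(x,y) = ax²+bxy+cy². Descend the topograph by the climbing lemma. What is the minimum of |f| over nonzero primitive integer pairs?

translate: b→1 (≡-3 mod 4), so (2,-3,2)→(2,1,1)
flip: (2,1,1)→(1,-1,2)
translate: b→1 (≡-1 mod 2), so (1,-1,2)→(1,1,2)
reduced (well bottom): (1,1,2) with a≤c, −a<b≤a
well minimum |f| = |-1| = 1 (negative-definite)

1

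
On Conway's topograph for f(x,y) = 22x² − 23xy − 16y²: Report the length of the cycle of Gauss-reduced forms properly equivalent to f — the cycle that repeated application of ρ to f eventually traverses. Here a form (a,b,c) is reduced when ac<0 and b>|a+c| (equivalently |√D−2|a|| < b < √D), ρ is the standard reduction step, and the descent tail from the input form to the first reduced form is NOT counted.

D = 1937, ⌊√D⌋ = 44
descent: ρ → (-16,23,22)  [lands on river]
river: ρ → (22,21,-17)
river: ρ → (-17,13,26)
river: ρ → (26,39,-4)
river: ρ → (-4,41,16)
river: ρ → (16,23,-22)
river: ρ → (-22,21,17)
river: ρ → (17,13,-26)
river: ρ → (-26,39,4)
river: ρ → (4,41,-16)
ρ-cycle length = 10 (tail of 1 descent step not counted)

10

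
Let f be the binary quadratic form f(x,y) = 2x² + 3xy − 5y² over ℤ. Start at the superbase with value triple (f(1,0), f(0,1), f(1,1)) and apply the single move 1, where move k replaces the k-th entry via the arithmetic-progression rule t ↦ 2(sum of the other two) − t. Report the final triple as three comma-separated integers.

start (2,-5,0) = (f(1,0),f(0,1),f(1,1))
replace slot 1: 2·((-5)+0) − 2 = -12 → (-12,-5,0)

-12,-5,0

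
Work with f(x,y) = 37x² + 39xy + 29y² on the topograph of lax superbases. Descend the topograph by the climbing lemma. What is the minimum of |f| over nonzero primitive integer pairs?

translate: b→-35 (≡39 mod 74), so (37,39,29)→(37,-35,27)
flip: (37,-35,27)→(27,35,37)
translate: b→-19 (≡35 mod 54), so (27,35,37)→(27,-19,29)
reduced (well bottom): (27,-19,29) with a≤c, −a<b≤a
well minimum = a = 27

27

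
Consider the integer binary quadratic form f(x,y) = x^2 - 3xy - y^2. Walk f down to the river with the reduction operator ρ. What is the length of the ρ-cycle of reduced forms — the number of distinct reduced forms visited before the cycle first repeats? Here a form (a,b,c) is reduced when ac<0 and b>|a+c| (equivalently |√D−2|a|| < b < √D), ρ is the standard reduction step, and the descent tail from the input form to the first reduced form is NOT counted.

D = 13, ⌊√D⌋ = 3
descent: ρ → (-1,3,1)  [lands on river]
river: ρ → (1,3,-1)
ρ-cycle length = 2 (tail of 1 descent step not counted)

2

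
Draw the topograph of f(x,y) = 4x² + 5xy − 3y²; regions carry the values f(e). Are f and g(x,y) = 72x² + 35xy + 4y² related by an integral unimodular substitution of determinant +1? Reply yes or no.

D₁ = 73, D₂ = 73
river cycle of f (length 18): (-3, 7, 2), (2, 5, -6), (-6, 7, 1), (1, 7, -6), (-6, 5, 2), (2, 7, -3), (-3, 5, 4), (4, 3, -4), (-4, 5, 3), (3, 7, -2), … (8 more)
river cycle of g (length 18): (4, 5, -3), (-3, 7, 2), (2, 5, -6), (-6, 7, 1), (1, 7, -6), (-6, 5, 2), (2, 7, -3), (-3, 5, 4), (4, 3, -4), (-4, 5, 3), … (8 more)
cycles coincide ⇒ equivalent

yes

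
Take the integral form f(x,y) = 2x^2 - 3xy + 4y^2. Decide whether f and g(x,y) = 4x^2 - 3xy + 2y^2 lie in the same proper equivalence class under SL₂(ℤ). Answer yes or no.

D₁ = -23, D₂ = -23
f: translate: b→1 (≡-3 mod 4), so (2,-3,4)→(2,1,3)
f: reduced (well bottom): (2,1,3) with a≤c, −a<b≤a
g: flip: (4,-3,2)→(2,3,4)
g: translate: b→-1 (≡3 mod 4), so (2,3,4)→(2,-1,3)
g: reduced (well bottom): (2,-1,3) with a≤c, −a<b≤a
reduced forms (2, 1, 3) vs (2, -1, 3) ⇒ inequivalent

no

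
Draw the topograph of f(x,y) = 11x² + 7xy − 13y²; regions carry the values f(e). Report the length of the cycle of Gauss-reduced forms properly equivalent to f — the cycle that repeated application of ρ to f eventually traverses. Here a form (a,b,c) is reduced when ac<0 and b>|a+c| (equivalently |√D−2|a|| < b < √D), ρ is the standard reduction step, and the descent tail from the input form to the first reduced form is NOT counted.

D = 621, ⌊√D⌋ = 24
river: ρ → (-13,19,5)
river: ρ → (5,21,-9)
river: ρ → (-9,15,11)
river: ρ → (11,7,-13)
ρ-cycle length = 4 (tail of 0 descent steps not counted)

4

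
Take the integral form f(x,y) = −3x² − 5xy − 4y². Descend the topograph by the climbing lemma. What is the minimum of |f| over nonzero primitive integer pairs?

translate: b→-1 (≡5 mod 6), so (3,5,4)→(3,-1,2)
flip: (3,-1,2)→(2,1,3)
reduced (well bottom): (2,1,3) with a≤c, −a<b≤a
well minimum |f| = |-2| = 2 (negative-definite)

2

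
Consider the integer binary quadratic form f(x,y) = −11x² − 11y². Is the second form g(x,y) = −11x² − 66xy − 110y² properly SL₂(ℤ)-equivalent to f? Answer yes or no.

D₁ = -484, D₂ = -484
f is negative-definite; reduce −f:
−f: reduced (well bottom): (11,0,11) with a≤c, −a<b≤a
flip sign back: reduced form of f is (-11,0,-11)
g is negative-definite; reduce −g:
−g: translate: b→0 (≡66 mod 22), so (11,66,110)→(11,0,11)
−g: reduced (well bottom): (11,0,11) with a≤c, −a<b≤a
flip sign back: reduced form of g is (-11,0,-11)
reduced forms (-11, 0, -11) vs (-11, 0, -11) ⇒ equivalent

yes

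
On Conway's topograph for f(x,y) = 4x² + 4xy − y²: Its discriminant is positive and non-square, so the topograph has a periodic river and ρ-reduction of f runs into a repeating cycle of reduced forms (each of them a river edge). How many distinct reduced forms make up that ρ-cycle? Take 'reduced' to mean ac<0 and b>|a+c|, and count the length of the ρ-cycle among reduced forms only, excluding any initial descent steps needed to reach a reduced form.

D = 32, ⌊√D⌋ = 5
river: ρ → (-1,4,4)
river: ρ → (4,4,-1)
ρ-cycle length = 2 (tail of 0 descent steps not counted)

2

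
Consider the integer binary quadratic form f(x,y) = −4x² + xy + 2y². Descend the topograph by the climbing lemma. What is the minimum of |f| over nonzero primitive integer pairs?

descent: ρ → (2,3,-3)  [lands on river]
river: ρ → (-3,3,2)
river: ρ → (2,5,-1)
river: ρ → (-1,5,2)
closes: descent 1, river 4
min |a| on river = 1

1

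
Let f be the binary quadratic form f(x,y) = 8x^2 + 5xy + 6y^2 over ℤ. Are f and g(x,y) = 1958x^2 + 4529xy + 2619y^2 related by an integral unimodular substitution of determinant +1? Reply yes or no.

D₁ = -167, D₂ = -167
f: flip: (8,5,6)→(6,-5,8)
f: reduced (well bottom): (6,-5,8) with a≤c, −a<b≤a
g: translate: b→613 (≡4529 mod 3916), so (1958,4529,2619)→(1958,613,48)
g: flip: (1958,613,48)→(48,-613,1958)
g: translate: b→-37 (≡-613 mod 96), so (48,-613,1958)→(48,-37,8)
g: flip: (48,-37,8)→(8,37,48)
g: translate: b→5 (≡37 mod 16), so (8,37,48)→(8,5,6)
g: flip: (8,5,6)→(6,-5,8)
g: reduced (well bottom): (6,-5,8) with a≤c, −a<b≤a
reduced forms (6, -5, 8) vs (6, -5, 8) ⇒ equivalent

yes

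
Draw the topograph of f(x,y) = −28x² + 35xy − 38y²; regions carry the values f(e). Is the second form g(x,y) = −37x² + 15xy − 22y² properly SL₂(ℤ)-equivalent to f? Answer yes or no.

D₁ = -3031, D₂ = -3031
f is negative-definite; reduce −f:
−f: translate: b→21 (≡-35 mod 56), so (28,-35,38)→(28,21,31)
−f: reduced (well bottom): (28,21,31) with a≤c, −a<b≤a
flip sign back: reduced form of f is (-28,-21,-31)
g is negative-definite; reduce −g:
−g: flip: (37,-15,22)→(22,15,37)
−g: reduced (well bottom): (22,15,37) with a≤c, −a<b≤a
flip sign back: reduced form of g is (-22,-15,-37)
reduced forms (-28, -21, -31) vs (-22, -15, -37) ⇒ inequivalent

no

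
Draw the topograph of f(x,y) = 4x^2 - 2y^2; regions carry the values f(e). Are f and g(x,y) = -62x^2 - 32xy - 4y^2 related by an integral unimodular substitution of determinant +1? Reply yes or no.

D₁ = 32, D₂ = 32
river cycle of f (length 2): (-2, 4, 2), (2, 4, -2)
river cycle of g (length 2): (2, 4, -2), (-2, 4, 2)
cycles coincide ⇒ equivalent

yes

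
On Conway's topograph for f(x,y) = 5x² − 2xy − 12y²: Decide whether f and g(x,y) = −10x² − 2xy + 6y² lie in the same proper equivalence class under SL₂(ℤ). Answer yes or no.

D₁ = 244, D₂ = 244
river cycle of f (length 22): (5, 8, -9), (-9, 10, 4), (4, 14, -3), (-3, 10, 12), (12, 14, -1), (-1, 14, 12), (12, 10, -3), (-3, 14, 4), (4, 10, -9), (-9, 8, 5), … (12 more)
river cycle of g (length 6): (6, 14, -2), (-2, 14, 6), (6, 10, -6), (-6, 14, 2), (2, 14, -6), (-6, 10, 6)
cycles differ ⇒ inequivalent

no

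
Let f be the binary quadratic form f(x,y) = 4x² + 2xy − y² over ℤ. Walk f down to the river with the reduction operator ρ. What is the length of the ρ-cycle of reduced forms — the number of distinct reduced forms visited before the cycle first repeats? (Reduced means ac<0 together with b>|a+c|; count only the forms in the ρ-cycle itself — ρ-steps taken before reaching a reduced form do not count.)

D = 20, ⌊√D⌋ = 4
descent: ρ → (-1,4,1)  [lands on river]
river: ρ → (1,4,-1)
ρ-cycle length = 2 (tail of 1 descent step not counted)

2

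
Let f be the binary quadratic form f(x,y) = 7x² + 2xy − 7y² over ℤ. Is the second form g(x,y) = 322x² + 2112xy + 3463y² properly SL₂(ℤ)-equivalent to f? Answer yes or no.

D₁ = 200, D₂ = 200
river cycle of f (length 6): (-7, 12, 2), (2, 12, -7), (-7, 2, 7), (7, 12, -2), (-2, 12, 7), (7, 2, -7)
river cycle of g (length 6): (2, 12, -7), (-7, 2, 7), (7, 12, -2), (-2, 12, 7), (7, 2, -7), (-7, 12, 2)
cycles coincide ⇒ equivalent

yes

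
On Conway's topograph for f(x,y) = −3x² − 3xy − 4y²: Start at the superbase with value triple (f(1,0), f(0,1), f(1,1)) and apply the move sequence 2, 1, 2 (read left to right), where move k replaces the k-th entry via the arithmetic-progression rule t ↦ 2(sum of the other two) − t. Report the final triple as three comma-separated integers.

start (-3,-4,-10) = (f(1,0),f(0,1),f(1,1))
replace slot 2: 2·((-3)+(-10)) − (-4) = -22 → (-3,-22,-10)
replace slot 1: 2·((-22)+(-10)) − (-3) = -61 → (-61,-22,-10)
replace slot 2: 2·((-61)+(-10)) − (-22) = -120 → (-61,-120,-10)

-61,-120,-10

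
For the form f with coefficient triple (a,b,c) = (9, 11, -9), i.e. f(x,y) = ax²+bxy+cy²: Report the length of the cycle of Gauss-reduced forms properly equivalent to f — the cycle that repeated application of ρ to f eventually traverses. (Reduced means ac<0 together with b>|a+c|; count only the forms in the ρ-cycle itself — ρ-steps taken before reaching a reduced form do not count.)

D = 445, ⌊√D⌋ = 21
river: ρ → (-9,7,11)
river: ρ → (11,15,-5)
river: ρ → (-5,15,11)
river: ρ → (11,7,-9)
river: ρ → (-9,11,9)
river: ρ → (9,7,-11)
river: ρ → (-11,15,5)
river: ρ → (5,15,-11)
river: ρ → (-11,7,9)
river: ρ → (9,11,-9)
ρ-cycle length = 10 (tail of 0 descent steps not counted)

10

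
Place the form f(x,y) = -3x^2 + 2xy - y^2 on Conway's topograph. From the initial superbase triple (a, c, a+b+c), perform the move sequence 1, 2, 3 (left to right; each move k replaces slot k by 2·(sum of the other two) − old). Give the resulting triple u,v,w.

start (-3,-1,-2) = (f(1,0),f(0,1),f(1,1))
replace slot 1: 2·((-1)+(-2)) − (-3) = -3 → (-3,-1,-2)
replace slot 2: 2·((-3)+(-2)) − (-1) = -9 → (-3,-9,-2)
replace slot 3: 2·((-3)+(-9)) − (-2) = -22 → (-3,-9,-22)

-3,-9,-22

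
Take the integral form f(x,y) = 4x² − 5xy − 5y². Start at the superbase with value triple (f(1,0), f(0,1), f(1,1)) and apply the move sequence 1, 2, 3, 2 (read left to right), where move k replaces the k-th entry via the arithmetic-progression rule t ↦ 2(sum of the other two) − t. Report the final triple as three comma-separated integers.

start (4,-5,-6) = (f(1,0),f(0,1),f(1,1))
replace slot 1: 2·((-5)+(-6)) − 4 = -26 → (-26,-5,-6)
replace slot 2: 2·((-26)+(-6)) − (-5) = -59 → (-26,-59,-6)
replace slot 3: 2·((-26)+(-59)) − (-6) = -164 → (-26,-59,-164)
replace slot 2: 2·((-26)+(-164)) − (-59) = -321 → (-26,-321,-164)

-26,-321,-164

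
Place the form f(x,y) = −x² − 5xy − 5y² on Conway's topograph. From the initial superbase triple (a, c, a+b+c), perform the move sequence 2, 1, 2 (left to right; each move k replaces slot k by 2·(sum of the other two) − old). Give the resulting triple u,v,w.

start (-1,-5,-11) = (f(1,0),f(0,1),f(1,1))
replace slot 2: 2·((-1)+(-11)) − (-5) = -19 → (-1,-19,-11)
replace slot 1: 2·((-19)+(-11)) − (-1) = -59 → (-59,-19,-11)
replace slot 2: 2·((-59)+(-11)) − (-19) = -121 → (-59,-121,-11)

-59,-121,-11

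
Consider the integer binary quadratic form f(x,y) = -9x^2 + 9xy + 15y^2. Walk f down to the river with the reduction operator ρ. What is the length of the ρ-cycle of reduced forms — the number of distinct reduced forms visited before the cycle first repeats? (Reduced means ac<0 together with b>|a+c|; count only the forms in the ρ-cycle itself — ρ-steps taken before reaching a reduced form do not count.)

D = 621, ⌊√D⌋ = 24
river: ρ → (15,21,-3)
river: ρ → (-3,21,15)
river: ρ → (15,9,-9)
river: ρ → (-9,9,15)
ρ-cycle length = 4 (tail of 0 descent steps not counted)

4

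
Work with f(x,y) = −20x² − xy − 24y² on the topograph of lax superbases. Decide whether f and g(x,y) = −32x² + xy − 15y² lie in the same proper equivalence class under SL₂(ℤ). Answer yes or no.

D₁ = -1919, D₂ = -1919
f is negative-definite; reduce −f:
−f: reduced (well bottom): (20,1,24) with a≤c, −a<b≤a
flip sign back: reduced form of f is (-20,-1,-24)
g is negative-definite; reduce −g:
−g: flip: (32,-1,15)→(15,1,32)
−g: reduced (well bottom): (15,1,32) with a≤c, −a<b≤a
flip sign back: reduced form of g is (-15,-1,-32)
reduced forms (-20, -1, -24) vs (-15, -1, -32) ⇒ inequivalent

no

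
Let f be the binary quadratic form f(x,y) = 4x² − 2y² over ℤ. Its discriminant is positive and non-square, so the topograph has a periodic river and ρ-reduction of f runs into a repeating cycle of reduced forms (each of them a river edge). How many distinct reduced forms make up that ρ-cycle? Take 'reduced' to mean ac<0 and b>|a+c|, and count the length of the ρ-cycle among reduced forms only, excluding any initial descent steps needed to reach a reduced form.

D = 32, ⌊√D⌋ = 5
descent: ρ → (-2,4,2)  [lands on river]
river: ρ → (2,4,-2)
ρ-cycle length = 2 (tail of 1 descent step not counted)

2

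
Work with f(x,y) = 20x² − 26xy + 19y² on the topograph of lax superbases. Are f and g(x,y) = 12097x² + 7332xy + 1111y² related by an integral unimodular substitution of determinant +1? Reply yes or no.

D₁ = -844, D₂ = -844
f: translate: b→14 (≡-26 mod 40), so (20,-26,19)→(20,14,13)
f: flip: (20,14,13)→(13,-14,20)
f: translate: b→12 (≡-14 mod 26), so (13,-14,20)→(13,12,19)
f: reduced (well bottom): (13,12,19) with a≤c, −a<b≤a
g: flip: (12097,7332,1111)→(1111,-7332,12097)
g: translate: b→-666 (≡-7332 mod 2222), so (1111,-7332,12097)→(1111,-666,100)
g: flip: (1111,-666,100)→(100,666,1111)
g: translate: b→66 (≡666 mod 200), so (100,666,1111)→(100,66,13)
g: flip: (100,66,13)→(13,-66,100)
g: translate: b→12 (≡-66 mod 26), so (13,-66,100)→(13,12,19)
g: reduced (well bottom): (13,12,19) with a≤c, −a<b≤a
reduced forms (13, 12, 19) vs (13, 12, 19) ⇒ equivalent

yes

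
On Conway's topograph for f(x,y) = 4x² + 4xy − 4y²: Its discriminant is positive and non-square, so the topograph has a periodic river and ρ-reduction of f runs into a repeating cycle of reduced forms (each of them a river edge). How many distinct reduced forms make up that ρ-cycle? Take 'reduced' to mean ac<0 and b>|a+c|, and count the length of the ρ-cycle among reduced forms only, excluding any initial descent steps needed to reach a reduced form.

D = 80, ⌊√D⌋ = 8
river: ρ → (-4,4,4)
river: ρ → (4,4,-4)
ρ-cycle length = 2 (tail of 0 descent steps not counted)

2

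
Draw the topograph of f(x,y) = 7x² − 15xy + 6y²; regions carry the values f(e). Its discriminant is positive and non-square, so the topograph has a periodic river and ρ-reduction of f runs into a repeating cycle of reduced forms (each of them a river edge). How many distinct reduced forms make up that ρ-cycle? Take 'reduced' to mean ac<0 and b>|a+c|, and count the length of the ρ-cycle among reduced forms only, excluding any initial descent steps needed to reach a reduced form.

D = 57, ⌊√D⌋ = 7
descent: ρ → (6,3,-2)
descent: ρ → (-2,5,4)  [lands on river]
river: ρ → (4,3,-3)
river: ρ → (-3,3,4)
river: ρ → (4,5,-2)
river: ρ → (-2,7,1)
river: ρ → (1,7,-2)
ρ-cycle length = 6 (tail of 2 descent steps not counted)

6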